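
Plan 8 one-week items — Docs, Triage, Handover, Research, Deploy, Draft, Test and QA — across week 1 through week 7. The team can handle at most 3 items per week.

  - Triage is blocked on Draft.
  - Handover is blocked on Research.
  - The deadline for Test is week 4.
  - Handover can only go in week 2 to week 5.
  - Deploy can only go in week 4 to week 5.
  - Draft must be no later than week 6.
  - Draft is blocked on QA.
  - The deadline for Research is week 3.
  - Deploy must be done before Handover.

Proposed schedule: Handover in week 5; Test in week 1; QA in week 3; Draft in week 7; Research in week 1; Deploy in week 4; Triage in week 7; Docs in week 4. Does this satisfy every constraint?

Handover is blocked on Research — holds.
Deploy can only go in week 4 to week 5 — holds.
Deploy must be done before Handover — holds.
The team can handle at most 3 items per week — holds.
The deadline for Test is week 4 — holds.
Draft is blocked on QA — holds.
The deadline for Research is week 3 — holds.
Handover can only go in week 2 to week 5 — holds.
Draft must be no later than week 6 — violated.
Triage is blocked on Draft — violated.

Invalid. Draft must be no later than week 6.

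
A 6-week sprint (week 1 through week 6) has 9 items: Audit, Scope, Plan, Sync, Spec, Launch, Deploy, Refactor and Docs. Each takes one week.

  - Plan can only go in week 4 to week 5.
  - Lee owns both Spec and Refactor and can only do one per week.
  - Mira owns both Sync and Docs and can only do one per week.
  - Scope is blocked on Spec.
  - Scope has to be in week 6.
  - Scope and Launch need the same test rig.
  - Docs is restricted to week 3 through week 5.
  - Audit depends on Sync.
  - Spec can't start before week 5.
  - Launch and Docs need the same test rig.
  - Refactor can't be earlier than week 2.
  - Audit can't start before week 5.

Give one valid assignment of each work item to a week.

Docs in week 3; Spec in week 5; Plan in week 4; Launch in week 1; Scope in week 6; Refactor in week 2; Audit in week 5; Sync in week 1; Deploy in week 1

Checking: Spec(week 5) before Scope(week 6); Sync(week 1) before Audit(week 5); Sync(week 1) != Docs(week 3); Launch(week 1) != Docs(week 3); Scope(week 6) != Launch(week 1); Spec(week 5) != Refactor(week 2); Plan=week 4 in [week 4,week 5]; Spec=week 5 in [week 5,week 6]; Scope=week 6 in [week 6,week 6]; Refactor=week 2 in [week 2,week 6]; Docs=week 3 in [week 3,week 5]; Audit=week 5 in [week 5,week 6].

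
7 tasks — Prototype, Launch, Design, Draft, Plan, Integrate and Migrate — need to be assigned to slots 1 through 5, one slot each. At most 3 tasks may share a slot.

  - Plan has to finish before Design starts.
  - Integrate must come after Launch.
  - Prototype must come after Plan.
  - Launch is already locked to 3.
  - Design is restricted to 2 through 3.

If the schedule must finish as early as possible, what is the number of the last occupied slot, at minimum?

4

The precedence chain requires at least 2 distinct slots.
With at most 3 per slot and 7 tasks, at least 3 slots are needed.
Propagating the time windows through the other constraints, Integrate can't land before 4, so the schedule must run through at least slot 4.
4 works (last occupied slot: 4): for example Draft in 1, Launch in 3, Integrate in 4, Design in 2, Prototype in 2, Migrate in 1, Plan in 1.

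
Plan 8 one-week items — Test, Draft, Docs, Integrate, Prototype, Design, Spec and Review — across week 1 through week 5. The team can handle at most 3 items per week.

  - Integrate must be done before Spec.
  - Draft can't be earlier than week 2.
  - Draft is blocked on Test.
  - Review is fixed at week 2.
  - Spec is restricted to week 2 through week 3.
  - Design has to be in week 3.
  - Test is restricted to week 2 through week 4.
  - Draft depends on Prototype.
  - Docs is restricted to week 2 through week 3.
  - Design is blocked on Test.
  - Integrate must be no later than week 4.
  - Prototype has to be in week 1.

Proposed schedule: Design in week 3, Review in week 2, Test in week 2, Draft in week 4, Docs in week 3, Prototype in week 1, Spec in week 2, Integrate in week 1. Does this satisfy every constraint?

Valid

Test is restricted to week 2 through week 4 — holds.
Review is fixed at week 2 — holds.
Draft depends on Prototype — holds.
Integrate must be done before Spec — holds.
The team can handle at most 3 items per week — holds.
Draft can't be earlier than week 2 — holds.
Draft is blocked on Test — holds.
Integrate must be no later than week 4 — holds.
Design has to be in week 3 — holds.
Design is blocked on Test — holds.
Docs is restricted to week 2 through week 3 — holds.
Spec is restricted to week 2 through week 3 — holds.
Prototype has to be in week 1 — holds.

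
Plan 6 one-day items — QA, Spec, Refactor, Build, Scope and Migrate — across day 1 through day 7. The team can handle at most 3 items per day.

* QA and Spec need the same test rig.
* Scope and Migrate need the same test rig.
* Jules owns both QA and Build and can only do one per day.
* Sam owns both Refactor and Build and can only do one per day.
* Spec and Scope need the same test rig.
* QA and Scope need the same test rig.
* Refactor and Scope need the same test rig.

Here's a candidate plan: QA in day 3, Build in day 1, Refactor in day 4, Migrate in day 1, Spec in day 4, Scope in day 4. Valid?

Jules owns both QA and Build and can only do one per day — holds.
QA and Spec need the same test rig — holds.
Scope and Migrate need the same test rig — holds.
Sam owns both Refactor and Build and can only do one per day — holds.
QA and Scope need the same test rig — holds.
The team can handle at most 3 items per day — holds.
Spec and Scope need the same test rig — violated.
Refactor and Scope need the same test rig — violated.

No — it violates: Spec and Scope need the same test rig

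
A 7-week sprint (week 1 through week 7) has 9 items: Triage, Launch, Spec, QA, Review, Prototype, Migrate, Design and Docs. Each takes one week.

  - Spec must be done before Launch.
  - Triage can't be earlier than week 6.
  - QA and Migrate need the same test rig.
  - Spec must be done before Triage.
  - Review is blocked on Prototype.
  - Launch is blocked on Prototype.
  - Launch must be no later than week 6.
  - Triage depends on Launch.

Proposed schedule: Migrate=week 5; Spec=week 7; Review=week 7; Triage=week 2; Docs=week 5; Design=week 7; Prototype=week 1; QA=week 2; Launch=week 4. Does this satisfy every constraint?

Launch is blocked on Prototype — holds.
QA and Migrate need the same test rig — holds.
Triage depends on Launch — violated.
Review is blocked on Prototype — holds.
Triage can't be earlier than week 6 — violated.
Spec must be done before Launch — violated.
Launch must be no later than week 6 — holds.
Spec must be done before Triage — violated.

No. Spec must be done before Triage is not satisfied.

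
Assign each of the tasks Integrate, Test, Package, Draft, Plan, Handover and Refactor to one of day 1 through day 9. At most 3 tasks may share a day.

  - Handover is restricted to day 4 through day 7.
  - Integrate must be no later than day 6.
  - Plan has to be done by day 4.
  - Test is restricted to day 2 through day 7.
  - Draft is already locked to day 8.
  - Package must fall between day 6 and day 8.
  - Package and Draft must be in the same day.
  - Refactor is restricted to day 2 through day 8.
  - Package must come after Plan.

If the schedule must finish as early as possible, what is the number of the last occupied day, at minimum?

8

The precedence chain requires at least 2 distinct days.
With at most 3 per day and 7 tasks, at least 3 days are needed.
Draft can't be placed before day 8, so the schedule must run through at least day 8.
8 works (last occupied day: day 8): for example Refactor=day 2; Package=day 8; Handover=day 4; Draft=day 8; Plan=day 1; Integrate=day 1; Test=day 2.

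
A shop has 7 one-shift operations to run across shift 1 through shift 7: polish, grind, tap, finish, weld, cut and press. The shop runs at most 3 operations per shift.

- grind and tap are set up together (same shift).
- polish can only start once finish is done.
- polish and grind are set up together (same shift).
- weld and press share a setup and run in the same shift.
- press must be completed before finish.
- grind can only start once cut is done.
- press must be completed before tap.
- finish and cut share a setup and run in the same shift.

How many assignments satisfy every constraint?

35

Splitting on polish: it can be shift 3 (1), shift 4 (3), shift 5 (6), shift 6 (10), shift 7 (15). Listing each branch's schedules as (grind, tap, finish, weld, cut, press) by shift number:
polish=shift 3: (3,3,2,1,2,1) — 1.
polish=shift 4: (4,4,2,1,2,1) (4,4,3,1,3,1) (4,4,3,2,3,2) — 3.
polish=shift 5: (5,5,2,1,2,1) (5,5,3,1,3,1) (5,5,3,2,3,2) (5,5,4,1,4,1) (5,5,4,2,4,2) (5,5,4,3,4,3) — 6.
polish=shift 6: (6,6,2,1,2,1) (6,6,3,1,3,1) (6,6,3,2,3,2) (6,6,4,1,4,1) (6,6,4,2,4,2) (6,6,4,3,4,3) (6,6,5,1,5,1) (6,6,5,2,5,2) (6,6,5,3,5,3) (6,6,5,4,5,4) — 10.
polish=shift 7: (7,7,2,1,2,1) (7,7,3,1,3,1) (7,7,3,2,3,2) (7,7,4,1,4,1) (7,7,4,2,4,2) (7,7,4,3,4,3) (7,7,5,1,5,1) (7,7,5,2,5,2) (7,7,5,3,5,3) (7,7,5,4,5,4) (7,7,6,1,6,1) (7,7,6,2,6,2) (7,7,6,3,6,3) (7,7,6,4,6,4) (7,7,6,5,6,5) — 15.
Summing: 1 + 3 + 6 + 10 + 15 = 35.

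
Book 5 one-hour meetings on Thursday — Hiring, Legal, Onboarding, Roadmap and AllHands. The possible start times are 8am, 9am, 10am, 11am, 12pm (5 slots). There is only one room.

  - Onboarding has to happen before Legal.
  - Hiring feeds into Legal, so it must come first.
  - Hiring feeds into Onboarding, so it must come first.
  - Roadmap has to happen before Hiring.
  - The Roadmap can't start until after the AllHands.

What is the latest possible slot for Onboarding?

Precedence pushes Onboarding to at least 11am; downstream work caps Onboarding at 11am.
Onboarding at 11am is achievable: Hiring=10am, Legal=12pm, Onboarding=11am, Roadmap=9am, AllHands=8am.

11am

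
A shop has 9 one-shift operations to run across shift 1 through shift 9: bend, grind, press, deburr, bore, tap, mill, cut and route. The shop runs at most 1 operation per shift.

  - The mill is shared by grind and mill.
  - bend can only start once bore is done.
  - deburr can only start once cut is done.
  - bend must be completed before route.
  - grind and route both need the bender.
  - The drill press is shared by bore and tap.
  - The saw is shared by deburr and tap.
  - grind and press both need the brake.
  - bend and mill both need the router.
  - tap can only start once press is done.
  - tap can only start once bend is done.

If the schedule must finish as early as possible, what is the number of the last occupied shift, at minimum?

The precedence chain requires at least 3 distinct shifts.
With at most 1 per shift and 9 operations, at least 9 shifts are needed.
9 works (last occupied shift: shift 9): for example bend -> shift 2, route -> shift 7, bore -> shift 1, press -> shift 3, cut -> shift 5, tap -> shift 4, deburr -> shift 6, grind -> shift 8, mill -> shift 9.

shift 9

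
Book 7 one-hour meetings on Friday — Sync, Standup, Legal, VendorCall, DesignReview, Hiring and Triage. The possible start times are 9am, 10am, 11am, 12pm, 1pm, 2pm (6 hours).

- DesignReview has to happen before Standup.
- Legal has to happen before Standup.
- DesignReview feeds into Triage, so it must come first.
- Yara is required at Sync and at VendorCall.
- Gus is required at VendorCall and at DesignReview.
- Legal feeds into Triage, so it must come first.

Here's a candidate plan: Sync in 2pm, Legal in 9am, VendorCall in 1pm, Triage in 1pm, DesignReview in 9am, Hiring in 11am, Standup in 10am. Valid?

Yes, all constraints hold

Yara is required at Sync and at VendorCall — holds.
Legal has to happen before Standup — holds.
DesignReview has to happen before Standup — holds.
Legal feeds into Triage, so it must come first — holds.
Gus is required at VendorCall and at DesignReview — holds.
DesignReview feeds into Triage, so it must come first — holds.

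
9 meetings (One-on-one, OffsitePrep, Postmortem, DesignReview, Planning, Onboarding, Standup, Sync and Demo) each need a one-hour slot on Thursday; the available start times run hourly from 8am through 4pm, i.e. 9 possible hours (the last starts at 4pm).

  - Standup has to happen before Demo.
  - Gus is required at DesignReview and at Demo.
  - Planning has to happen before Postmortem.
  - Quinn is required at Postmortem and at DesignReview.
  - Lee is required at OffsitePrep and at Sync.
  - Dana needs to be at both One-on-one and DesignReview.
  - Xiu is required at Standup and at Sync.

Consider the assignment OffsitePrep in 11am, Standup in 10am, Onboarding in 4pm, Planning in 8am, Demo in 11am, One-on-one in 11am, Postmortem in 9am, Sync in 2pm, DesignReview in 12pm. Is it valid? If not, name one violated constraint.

Yes, all constraints hold

Gus is required at DesignReview and at Demo — holds.
Lee is required at OffsitePrep and at Sync — holds.
Quinn is required at Postmortem and at DesignReview — holds.
Planning has to happen before Postmortem — holds.
Standup has to happen before Demo — holds.
Xiu is required at Standup and at Sync — holds.
Dana needs to be at both One-on-one and DesignReview — holds.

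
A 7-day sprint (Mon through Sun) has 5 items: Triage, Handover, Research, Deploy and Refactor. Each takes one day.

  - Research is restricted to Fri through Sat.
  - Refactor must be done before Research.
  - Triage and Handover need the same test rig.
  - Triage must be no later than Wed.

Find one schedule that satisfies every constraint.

Triage -> Mon, Research -> Fri, Refactor -> Mon, Deploy -> Mon, Handover -> Tue

Checking: Refactor(Mon) before Research(Fri); Triage(Mon) != Handover(Tue); Triage=Mon in [Mon,Wed]; Research=Fri in [Fri,Sat].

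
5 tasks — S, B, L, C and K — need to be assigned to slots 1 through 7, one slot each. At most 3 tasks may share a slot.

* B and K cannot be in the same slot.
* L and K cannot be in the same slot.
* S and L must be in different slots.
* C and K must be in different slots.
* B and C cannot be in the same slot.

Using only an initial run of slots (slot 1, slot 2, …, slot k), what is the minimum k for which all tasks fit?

With at most 3 per slot and 5 tasks, at least 2 slots are needed.
Could 2 slots be enough, i.e. nothing placed later than 2? No: B, C and K must all be in different slots (B/C can't share; B/K can't share; C/K can't share), but only 2 slots are available: 3 tasks can't fit in 2 distinct slots.
So 2 slots is not enough.
3 works (last occupied slot: 3): for example L=2; C=2; K=3; B=1; S=1.

3 slots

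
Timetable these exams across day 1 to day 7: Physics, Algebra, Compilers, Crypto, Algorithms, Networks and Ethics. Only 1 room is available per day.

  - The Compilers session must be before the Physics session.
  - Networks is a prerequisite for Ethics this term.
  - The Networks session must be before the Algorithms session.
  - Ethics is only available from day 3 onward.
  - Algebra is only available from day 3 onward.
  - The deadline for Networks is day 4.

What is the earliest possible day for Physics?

Precedence pushes Physics to at least day 2.
Physics at day 2 is achievable: Ethics -> day 4; Algorithms -> day 6; Physics -> day 2; Crypto -> day 7; Compilers -> day 1; Algebra -> day 5; Networks -> day 3.

day 2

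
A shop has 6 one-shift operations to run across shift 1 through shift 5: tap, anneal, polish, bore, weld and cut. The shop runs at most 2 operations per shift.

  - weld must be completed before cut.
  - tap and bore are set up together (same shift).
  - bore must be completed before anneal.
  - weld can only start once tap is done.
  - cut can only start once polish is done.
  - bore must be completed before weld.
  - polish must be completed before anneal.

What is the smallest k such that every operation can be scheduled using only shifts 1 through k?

3

The precedence chain requires at least 3 distinct shifts.
With at most 2 per shift and 6 operations, at least 3 shifts are needed.
3 works (last occupied shift: shift 3): for example bore in shift 1, tap in shift 1, polish in shift 2, cut in shift 3, weld in shift 2, anneal in shift 3.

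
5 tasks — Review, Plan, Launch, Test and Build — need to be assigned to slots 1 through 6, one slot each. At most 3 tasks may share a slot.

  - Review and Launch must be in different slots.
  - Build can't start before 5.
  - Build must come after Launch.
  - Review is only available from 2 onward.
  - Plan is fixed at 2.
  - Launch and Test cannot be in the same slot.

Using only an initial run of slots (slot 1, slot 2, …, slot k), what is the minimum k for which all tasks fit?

The precedence chain requires at least 2 distinct slots.
With at most 3 per slot and 5 tasks, at least 2 slots are needed.
Build can't be placed before 5, so the schedule must run through at least slot 5.
5 works (last occupied slot: 5): for example Launch=1; Plan=2; Test=2; Build=5; Review=2.

5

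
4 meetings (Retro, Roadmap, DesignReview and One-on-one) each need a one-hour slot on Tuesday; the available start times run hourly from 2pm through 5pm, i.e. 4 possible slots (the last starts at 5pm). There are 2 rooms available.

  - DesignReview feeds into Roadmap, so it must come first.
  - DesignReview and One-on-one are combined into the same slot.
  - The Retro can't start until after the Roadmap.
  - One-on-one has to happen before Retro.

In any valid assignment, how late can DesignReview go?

Downstream work caps DesignReview at 3pm.
DesignReview at 3pm is achievable: Roadmap -> 4pm, Retro -> 5pm, One-on-one -> 3pm, DesignReview -> 3pm.

3pm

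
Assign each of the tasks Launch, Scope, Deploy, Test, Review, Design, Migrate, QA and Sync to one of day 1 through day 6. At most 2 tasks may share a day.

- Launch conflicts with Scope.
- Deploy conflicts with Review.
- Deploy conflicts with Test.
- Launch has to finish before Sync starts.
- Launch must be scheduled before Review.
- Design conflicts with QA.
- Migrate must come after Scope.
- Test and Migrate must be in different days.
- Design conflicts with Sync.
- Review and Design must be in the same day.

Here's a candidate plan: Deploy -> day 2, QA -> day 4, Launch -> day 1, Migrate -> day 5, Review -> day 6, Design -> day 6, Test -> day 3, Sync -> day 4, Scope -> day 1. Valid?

No — it violates: Launch conflicts with Scope

Launch must be scheduled before Review — holds.
Test and Migrate must be in different days — holds.
Deploy conflicts with Test — holds.
Review and Design must be in the same day — holds.
Migrate must come after Scope — holds.
Deploy conflicts with Review — holds.
Launch conflicts with Scope — violated.
Launch has to finish before Sync starts — holds.
Design conflicts with Sync — holds.
Design conflicts with QA — holds.
At most 2 tasks may share a day — holds.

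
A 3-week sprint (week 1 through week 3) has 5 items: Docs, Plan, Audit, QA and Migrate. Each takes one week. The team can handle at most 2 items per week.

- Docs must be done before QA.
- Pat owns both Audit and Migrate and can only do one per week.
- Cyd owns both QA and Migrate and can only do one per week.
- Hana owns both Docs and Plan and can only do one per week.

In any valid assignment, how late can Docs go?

week 2

Downstream work caps Docs at week 2.
Docs at week 2 is achievable: Audit in week 1, Docs in week 2, Plan in week 1, Migrate in week 2, QA in week 3.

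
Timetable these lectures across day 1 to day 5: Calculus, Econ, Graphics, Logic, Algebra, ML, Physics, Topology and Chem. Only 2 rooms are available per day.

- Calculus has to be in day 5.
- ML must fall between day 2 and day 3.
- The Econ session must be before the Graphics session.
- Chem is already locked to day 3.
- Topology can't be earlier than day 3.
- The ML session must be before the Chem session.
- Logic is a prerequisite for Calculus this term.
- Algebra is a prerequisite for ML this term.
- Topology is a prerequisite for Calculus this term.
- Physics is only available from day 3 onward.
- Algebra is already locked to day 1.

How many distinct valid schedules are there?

44

Splitting on Econ: it can be day 1 (21), day 2 (15), day 3 (4), day 4 (4). Listing each branch's schedules as (Calculus, Graphics, Logic, Algebra, ML, Physics, Topology, Chem) by day number:
Econ=day 1: (5,2,3,1,2,4,4,3) (5,2,3,1,2,5,4,3) (5,2,4,1,2,3,4,3) (5,2,4,1,2,4,3,3) (5,2,4,1,2,5,3,3) (5,2,4,1,2,5,4,3) (5,3,2,1,2,4,4,3) (5,3,2,1,2,5,4,3) (5,3,4,1,2,5,4,3) (5,4,2,1,2,3,4,3) (5,4,2,1,2,4,3,3) (5,4,2,1,2,5,3,3) (5,4,2,1,2,5,4,3) (5,4,3,1,2,5,4,3) (5,4,4,1,2,5,3,3) (5,5,2,1,2,3,4,3) (5,5,2,1,2,4,3,3) (5,5,2,1,2,4,4,3) (5,5,3,1,2,4,4,3) (5,5,4,1,2,3,4,3) (5,5,4,1,2,4,3,3) — 21.
Econ=day 2: (5,3,1,1,2,4,4,3) (5,3,1,1,2,5,4,3) (5,3,4,1,2,5,4,3) (5,4,1,1,2,3,4,3) (5,4,1,1,2,4,3,3) (5,4,1,1,2,5,3,3) (5,4,1,1,2,5,4,3) (5,4,3,1,2,5,4,3) (5,4,4,1,2,5,3,3) (5,5,1,1,2,3,4,3) (5,5,1,1,2,4,3,3) (5,5,1,1,2,4,4,3) (5,5,3,1,2,4,4,3) (5,5,4,1,2,3,4,3) (5,5,4,1,2,4,3,3) — 15.
Econ=day 3: (5,4,1,1,2,5,4,3) (5,4,2,1,2,5,4,3) (5,5,1,1,2,4,4,3) (5,5,2,1,2,4,4,3) — 4.
Econ=day 4: (5,5,1,1,2,3,4,3) (5,5,1,1,2,4,3,3) (5,5,2,1,2,3,4,3) (5,5,2,1,2,4,3,3) — 4.
Summing: 21 + 15 + 4 + 4 = 44.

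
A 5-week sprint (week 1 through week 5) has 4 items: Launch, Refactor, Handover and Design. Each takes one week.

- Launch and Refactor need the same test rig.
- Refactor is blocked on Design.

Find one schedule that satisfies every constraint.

Handover=week 1, Refactor=week 2, Launch=week 1, Design=week 1

Checking: Design(week 1) before Refactor(week 2); Launch(week 1) != Refactor(week 2).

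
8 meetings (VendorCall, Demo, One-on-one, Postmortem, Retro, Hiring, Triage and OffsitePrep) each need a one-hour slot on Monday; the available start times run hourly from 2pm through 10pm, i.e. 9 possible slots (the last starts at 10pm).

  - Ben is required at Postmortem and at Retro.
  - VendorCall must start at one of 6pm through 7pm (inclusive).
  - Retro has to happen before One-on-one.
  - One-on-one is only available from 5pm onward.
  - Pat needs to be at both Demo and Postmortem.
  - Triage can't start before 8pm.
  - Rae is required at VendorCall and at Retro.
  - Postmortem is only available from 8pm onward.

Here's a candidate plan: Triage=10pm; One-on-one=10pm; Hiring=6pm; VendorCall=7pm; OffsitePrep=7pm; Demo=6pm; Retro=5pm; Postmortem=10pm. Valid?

Valid

VendorCall must start at one of 6pm through 7pm (inclusive) — holds.
Ben is required at Postmortem and at Retro — holds.
Postmortem is only available from 8pm onward — holds.
Retro has to happen before One-on-one — holds.
One-on-one is only available from 5pm onward — holds.
Rae is required at VendorCall and at Retro — holds.
Pat needs to be at both Demo and Postmortem — holds.
Triage can't start before 8pm — holds.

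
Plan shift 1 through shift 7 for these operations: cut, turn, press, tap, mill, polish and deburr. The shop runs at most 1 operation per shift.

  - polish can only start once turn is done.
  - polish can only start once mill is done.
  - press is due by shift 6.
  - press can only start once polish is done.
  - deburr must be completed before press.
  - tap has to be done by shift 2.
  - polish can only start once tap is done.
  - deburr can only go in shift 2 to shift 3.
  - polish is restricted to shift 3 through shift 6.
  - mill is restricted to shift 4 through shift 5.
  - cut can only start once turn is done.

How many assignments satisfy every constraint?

3

Enumerating: tap -> shift 1; mill -> shift 4; polish -> shift 5; press -> shift 6; turn -> shift 3; deburr -> shift 2; cut -> shift 7 | press=shift 6; turn=shift 2; tap=shift 1; cut=shift 7; mill=shift 4; deburr=shift 3; polish=shift 5 | press=shift 6, turn=shift 1, tap=shift 2, polish=shift 5, cut=shift 7, deburr=shift 3, mill=shift 4.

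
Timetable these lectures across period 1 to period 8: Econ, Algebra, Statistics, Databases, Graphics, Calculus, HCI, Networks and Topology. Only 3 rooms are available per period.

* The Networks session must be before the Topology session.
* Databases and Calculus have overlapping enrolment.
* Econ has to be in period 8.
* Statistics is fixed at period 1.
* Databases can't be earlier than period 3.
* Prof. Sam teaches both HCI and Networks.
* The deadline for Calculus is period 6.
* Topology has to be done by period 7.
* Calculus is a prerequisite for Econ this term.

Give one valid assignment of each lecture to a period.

Graphics -> period 2, Algebra -> period 2, Econ -> period 8, Databases -> period 3, Networks -> period 1, HCI -> period 3, Statistics -> period 1, Calculus -> period 1, Topology -> period 2

Checking: Calculus(period 1) before Econ(period 8); Networks(period 1) before Topology(period 2); Databases(period 3) != Calculus(period 1); HCI(period 3) != Networks(period 1); Databases=period 3 in [period 3,period 8]; Topology=period 2 in [period 1,period 7]; Calculus=period 1 in [period 1,period 6]; Statistics=period 1 in [period 1,period 1]; Econ=period 8 in [period 8,period 8]; max 3 per period (cap 3).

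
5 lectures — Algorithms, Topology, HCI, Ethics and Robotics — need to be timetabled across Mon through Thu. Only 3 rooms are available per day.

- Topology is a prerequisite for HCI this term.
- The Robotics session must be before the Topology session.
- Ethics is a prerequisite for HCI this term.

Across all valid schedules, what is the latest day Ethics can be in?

Wed

Downstream work caps Ethics at Wed.
Ethics at Wed is achievable: Ethics -> Wed; HCI -> Thu; Robotics -> Mon; Algorithms -> Mon; Topology -> Tue.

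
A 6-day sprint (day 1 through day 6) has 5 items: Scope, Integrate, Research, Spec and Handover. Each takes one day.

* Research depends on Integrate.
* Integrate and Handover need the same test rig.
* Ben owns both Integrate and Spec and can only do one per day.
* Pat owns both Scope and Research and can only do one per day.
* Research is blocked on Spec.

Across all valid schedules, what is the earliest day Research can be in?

Precedence pushes Research to at least day 2.
Research at day 3 is achievable: Integrate -> day 1, Research -> day 3, Spec -> day 2, Scope -> day 1, Handover -> day 2.
Nothing earlier works — the conflict constraints rule out every day before day 3.

day 3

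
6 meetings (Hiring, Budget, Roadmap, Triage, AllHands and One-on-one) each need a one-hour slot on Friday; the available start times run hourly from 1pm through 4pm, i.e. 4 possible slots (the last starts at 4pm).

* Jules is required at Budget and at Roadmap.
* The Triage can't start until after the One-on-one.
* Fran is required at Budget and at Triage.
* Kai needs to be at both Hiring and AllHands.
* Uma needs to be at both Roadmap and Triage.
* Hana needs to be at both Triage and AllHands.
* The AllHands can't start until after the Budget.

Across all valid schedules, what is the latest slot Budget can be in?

Downstream work caps Budget at 3pm.
Budget at 3pm is achievable: One-on-one=1pm, Budget=3pm, Triage=2pm, Roadmap=1pm, AllHands=4pm, Hiring=1pm.

3pm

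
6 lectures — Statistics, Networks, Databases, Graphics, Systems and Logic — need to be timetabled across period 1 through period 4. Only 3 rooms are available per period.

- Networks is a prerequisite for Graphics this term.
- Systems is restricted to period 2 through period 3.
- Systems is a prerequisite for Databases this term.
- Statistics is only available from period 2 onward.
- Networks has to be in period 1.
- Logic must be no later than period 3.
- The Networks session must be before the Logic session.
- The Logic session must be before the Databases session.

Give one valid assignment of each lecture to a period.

Databases in period 3; Statistics in period 2; Systems in period 2; Graphics in period 3; Networks in period 1; Logic in period 2

Checking: Logic(period 2) before Databases(period 3); Networks(period 1) before Logic(period 2); Networks(period 1) before Graphics(period 3); Systems(period 2) before Databases(period 3); Statistics=period 2 in [period 2,period 4]; Systems=period 2 in [period 2,period 3]; Logic=period 2 in [period 1,period 3]; Networks=period 1 in [period 1,period 1]; max 3 per period (cap 3).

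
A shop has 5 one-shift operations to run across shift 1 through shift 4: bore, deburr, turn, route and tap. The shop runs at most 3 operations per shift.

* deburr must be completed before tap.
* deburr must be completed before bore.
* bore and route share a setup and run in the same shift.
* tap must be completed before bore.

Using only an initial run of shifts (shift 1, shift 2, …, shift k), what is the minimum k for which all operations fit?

3

The precedence chain requires at least 3 distinct shifts.
With at most 3 per shift and 5 operations, at least 2 shifts are needed.
3 works (last occupied shift: shift 3): for example route -> shift 3; deburr -> shift 1; bore -> shift 3; turn -> shift 1; tap -> shift 2.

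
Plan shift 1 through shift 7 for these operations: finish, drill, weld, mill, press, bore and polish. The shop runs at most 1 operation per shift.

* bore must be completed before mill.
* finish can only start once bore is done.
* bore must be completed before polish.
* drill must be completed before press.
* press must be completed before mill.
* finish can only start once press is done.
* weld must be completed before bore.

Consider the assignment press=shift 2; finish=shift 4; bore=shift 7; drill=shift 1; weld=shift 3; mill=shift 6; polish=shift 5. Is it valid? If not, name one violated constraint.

drill must be completed before press — holds.
bore must be completed before polish — violated.
press must be completed before mill — holds.
weld must be completed before bore — holds.
bore must be completed before mill — violated.
The shop runs at most 1 operation per shift — holds.
finish can only start once bore is done — violated.
finish can only start once press is done — holds.

No. finish can only start once bore is done is not satisfied.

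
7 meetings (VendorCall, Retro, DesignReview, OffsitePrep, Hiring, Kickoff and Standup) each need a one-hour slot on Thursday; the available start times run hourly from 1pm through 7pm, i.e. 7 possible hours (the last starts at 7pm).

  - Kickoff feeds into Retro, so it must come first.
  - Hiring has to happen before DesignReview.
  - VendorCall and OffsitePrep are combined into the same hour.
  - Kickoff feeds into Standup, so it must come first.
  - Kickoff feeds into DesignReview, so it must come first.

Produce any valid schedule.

Hiring=1pm, Kickoff=1pm, DesignReview=2pm, Retro=2pm, OffsitePrep=1pm, VendorCall=1pm, Standup=2pm

Checking: Kickoff(1pm) before Retro(2pm); Hiring(1pm) before DesignReview(2pm); Kickoff(1pm) before Standup(2pm); Kickoff(1pm) before DesignReview(2pm); VendorCall = OffsitePrep = 1pm.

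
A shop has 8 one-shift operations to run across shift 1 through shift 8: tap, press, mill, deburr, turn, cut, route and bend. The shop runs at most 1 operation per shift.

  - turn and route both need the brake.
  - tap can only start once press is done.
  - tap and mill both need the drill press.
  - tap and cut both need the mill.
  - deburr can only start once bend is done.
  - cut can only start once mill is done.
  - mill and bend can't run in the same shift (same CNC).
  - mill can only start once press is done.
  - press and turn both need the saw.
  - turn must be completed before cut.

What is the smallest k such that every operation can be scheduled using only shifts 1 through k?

The precedence chain requires at least 3 distinct shifts.
With at most 1 per shift and 8 operations, at least 8 shifts are needed.
8 works (last occupied shift: shift 8): for example cut in shift 4, turn in shift 3, bend in shift 6, route in shift 8, press in shift 1, mill in shift 2, tap in shift 5, deburr in shift 7.

8 shifts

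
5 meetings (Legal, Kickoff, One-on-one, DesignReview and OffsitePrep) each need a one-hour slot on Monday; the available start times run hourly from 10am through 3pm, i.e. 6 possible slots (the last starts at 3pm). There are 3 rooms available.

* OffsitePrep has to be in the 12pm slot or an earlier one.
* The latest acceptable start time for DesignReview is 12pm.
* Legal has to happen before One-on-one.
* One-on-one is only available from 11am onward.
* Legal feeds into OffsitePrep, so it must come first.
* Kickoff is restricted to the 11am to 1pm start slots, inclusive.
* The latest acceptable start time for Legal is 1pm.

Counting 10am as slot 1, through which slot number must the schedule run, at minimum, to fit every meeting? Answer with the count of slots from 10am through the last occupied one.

The precedence chain requires at least 2 distinct slots.
With at most 3 per slot and 5 meetings, at least 2 slots are needed.
2 works (last occupied slot: 11am): for example DesignReview in 10am; OffsitePrep in 11am; One-on-one in 11am; Legal in 10am; Kickoff in 11am.

2 slots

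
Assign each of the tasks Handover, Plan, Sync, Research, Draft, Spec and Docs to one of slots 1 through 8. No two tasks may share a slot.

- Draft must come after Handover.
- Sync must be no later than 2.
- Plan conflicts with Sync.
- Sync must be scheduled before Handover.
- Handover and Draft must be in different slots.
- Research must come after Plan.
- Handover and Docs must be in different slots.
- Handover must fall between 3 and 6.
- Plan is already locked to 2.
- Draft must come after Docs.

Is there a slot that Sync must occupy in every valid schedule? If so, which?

Sync's window is 1–2.
Plan is fixed at 2, and Sync can't share a slot with Plan.
So Sync must be 1.

1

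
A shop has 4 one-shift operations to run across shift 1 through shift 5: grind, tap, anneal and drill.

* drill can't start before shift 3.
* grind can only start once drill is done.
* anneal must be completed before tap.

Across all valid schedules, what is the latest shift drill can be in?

shift 4

Drill is available from shift 3; downstream work caps drill at shift 4.
drill at shift 4 is achievable: tap -> shift 2; drill -> shift 4; anneal -> shift 1; grind -> shift 5.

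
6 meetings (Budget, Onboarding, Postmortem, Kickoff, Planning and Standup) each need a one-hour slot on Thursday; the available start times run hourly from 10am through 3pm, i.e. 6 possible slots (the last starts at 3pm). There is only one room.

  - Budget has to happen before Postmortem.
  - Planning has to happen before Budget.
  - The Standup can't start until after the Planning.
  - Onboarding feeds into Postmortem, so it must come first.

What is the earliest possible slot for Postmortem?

1pm

Precedence pushes Postmortem to at least 12pm.
Postmortem at 1pm is achievable: Postmortem=1pm, Onboarding=12pm, Kickoff=3pm, Standup=2pm, Budget=11am, Planning=10am.
Nothing earlier works — the capacity limit rule out every slot before 1pm.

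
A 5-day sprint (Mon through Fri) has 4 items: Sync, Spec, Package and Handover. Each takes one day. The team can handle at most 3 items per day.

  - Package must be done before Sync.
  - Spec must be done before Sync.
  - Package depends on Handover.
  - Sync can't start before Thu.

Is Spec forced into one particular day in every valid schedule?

Spec can be Mon (e.g. Spec -> Mon, Handover -> Mon, Sync -> Thu, Package -> Tue) or Tue (e.g. Sync in Thu, Handover in Mon, Package in Tue, Spec in Tue).

No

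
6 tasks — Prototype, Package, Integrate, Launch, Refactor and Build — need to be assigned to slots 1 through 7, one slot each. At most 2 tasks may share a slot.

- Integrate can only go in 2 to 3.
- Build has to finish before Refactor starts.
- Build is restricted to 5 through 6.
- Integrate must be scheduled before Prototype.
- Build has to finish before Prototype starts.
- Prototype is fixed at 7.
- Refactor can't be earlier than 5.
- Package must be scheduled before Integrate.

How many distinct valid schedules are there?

57

Splitting on Package: it can be 1 (38), 2 (19). Listing each branch's schedules as (Prototype, Integrate, Launch, Refactor, Build):
Package=1: (7,2,1,6,5) (7,2,1,7,5) (7,2,1,7,6) (7,2,2,6,5) (7,2,2,7,5) (7,2,2,7,6) (7,2,3,6,5) (7,2,3,7,5) (7,2,3,7,6) (7,2,4,6,5) (7,2,4,7,5) (7,2,4,7,6) (7,2,5,6,5) (7,2,5,7,5) (7,2,5,7,6) (7,2,6,6,5) (7,2,6,7,5) (7,2,6,7,6) (7,2,7,6,5) (7,3,1,6,5) (7,3,1,7,5) (7,3,1,7,6) (7,3,2,6,5) (7,3,2,7,5) (7,3,2,7,6) (7,3,3,6,5) (7,3,3,7,5) (7,3,3,7,6) (7,3,4,6,5) (7,3,4,7,5) (7,3,4,7,6) (7,3,5,6,5) (7,3,5,7,5) (7,3,5,7,6) (7,3,6,6,5) (7,3,6,7,5) (7,3,6,7,6) (7,3,7,6,5) — 38.
Package=2: (7,3,1,6,5) (7,3,1,7,5) (7,3,1,7,6) (7,3,2,6,5) (7,3,2,7,5) (7,3,2,7,6) (7,3,3,6,5) (7,3,3,7,5) (7,3,3,7,6) (7,3,4,6,5) (7,3,4,7,5) (7,3,4,7,6) (7,3,5,6,5) (7,3,5,7,5) (7,3,5,7,6) (7,3,6,6,5) (7,3,6,7,5) (7,3,6,7,6) (7,3,7,6,5) — 19.
Summing: 38 + 19 = 57.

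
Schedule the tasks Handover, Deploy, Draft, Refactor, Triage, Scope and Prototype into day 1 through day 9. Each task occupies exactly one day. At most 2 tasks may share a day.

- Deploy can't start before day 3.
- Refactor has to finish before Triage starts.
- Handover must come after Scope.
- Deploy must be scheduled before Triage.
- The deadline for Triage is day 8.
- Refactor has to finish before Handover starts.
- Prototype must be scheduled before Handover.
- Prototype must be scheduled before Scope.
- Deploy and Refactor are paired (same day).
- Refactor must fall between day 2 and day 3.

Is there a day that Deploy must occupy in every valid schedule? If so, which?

day 3

Deploy is available from day 3; Deploy must be in the same day as Refactor, which can't be after day 3, so Deploy is at most day 3.
So Deploy is pinned to day 3.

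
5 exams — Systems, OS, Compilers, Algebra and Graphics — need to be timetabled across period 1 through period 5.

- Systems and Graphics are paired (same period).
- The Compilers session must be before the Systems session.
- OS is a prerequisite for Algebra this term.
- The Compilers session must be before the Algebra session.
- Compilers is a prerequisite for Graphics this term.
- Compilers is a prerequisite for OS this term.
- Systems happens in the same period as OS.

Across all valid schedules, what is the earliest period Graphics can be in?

Precedence pushes Graphics to at least period 2; Graphics must be in the same period as OS, which can't be after period 4, so Graphics is at most period 4.
Graphics at period 2 is achievable: Graphics in period 2, OS in period 2, Compilers in period 1, Systems in period 2, Algebra in period 3.

period 2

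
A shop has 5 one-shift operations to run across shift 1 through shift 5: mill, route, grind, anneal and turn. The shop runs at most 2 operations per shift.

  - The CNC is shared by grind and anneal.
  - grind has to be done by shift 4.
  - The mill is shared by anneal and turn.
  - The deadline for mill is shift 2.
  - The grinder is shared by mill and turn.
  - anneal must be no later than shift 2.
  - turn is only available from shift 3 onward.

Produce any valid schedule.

turn -> shift 3, route -> shift 2, mill -> shift 1, grind -> shift 2, anneal -> shift 1

Checking: mill(shift 1) != turn(shift 3); grind(shift 2) != anneal(shift 1); anneal(shift 1) != turn(shift 3); grind=shift 2 in [shift 1,shift 4]; mill=shift 1 in [shift 1,shift 2]; anneal=shift 1 in [shift 1,shift 2]; turn=shift 3 in [shift 3,shift 5]; max 2 per shift (cap 2).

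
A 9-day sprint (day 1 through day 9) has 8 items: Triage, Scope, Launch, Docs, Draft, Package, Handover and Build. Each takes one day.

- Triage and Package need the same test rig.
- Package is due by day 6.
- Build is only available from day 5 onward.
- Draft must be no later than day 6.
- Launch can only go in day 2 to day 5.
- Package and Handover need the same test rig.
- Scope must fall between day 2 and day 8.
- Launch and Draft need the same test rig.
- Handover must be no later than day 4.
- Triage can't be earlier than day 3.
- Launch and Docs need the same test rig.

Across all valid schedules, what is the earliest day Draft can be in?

day 1

Draft's own window allows nothing later than day 6.
Draft at day 1 is achievable: Triage=day 3; Scope=day 2; Package=day 2; Docs=day 1; Launch=day 2; Build=day 5; Handover=day 1; Draft=day 1.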